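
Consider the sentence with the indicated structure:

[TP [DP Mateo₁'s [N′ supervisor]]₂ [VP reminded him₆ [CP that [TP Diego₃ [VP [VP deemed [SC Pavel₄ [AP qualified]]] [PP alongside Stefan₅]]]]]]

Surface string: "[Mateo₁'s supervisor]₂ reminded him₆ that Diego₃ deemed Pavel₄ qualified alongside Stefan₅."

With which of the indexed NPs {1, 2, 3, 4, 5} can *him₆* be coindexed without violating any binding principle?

*him* is a pronoun, so Principle B applies: it must be free in its binding domain.
Binding domain of *him₆*: the matrix TP, whose subject is [Mateo₁'s supervisor]₂.
*Mateo₁* and the pronoun do not c-command one another → neither Principle B nor Principle C is at stake; coindexation permitted.
*[Mateo₁'s supervisor]₂* c-commands the pronoun within its binding domain → coindexation would violate Principle B.
*Diego₃*: the pronoun c-commands this R-expression → coindexation would violate Principle C on *Diego₃*.
*Pavel₄*: the pronoun c-commands this R-expression → coindexation would violate Principle C on *Pavel₄*.
*Stefan₅*: the pronoun c-commands this R-expression → coindexation would violate Principle C on *Stefan₅*.

{1}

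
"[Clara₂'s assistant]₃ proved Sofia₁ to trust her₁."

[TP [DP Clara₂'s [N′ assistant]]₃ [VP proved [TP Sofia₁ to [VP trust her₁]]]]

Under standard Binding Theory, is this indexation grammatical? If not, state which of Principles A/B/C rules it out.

Principle B

The two coindexed NPs are *Sofia₁* and *her₁*.
*her₁* is a pronoun. Its binding domain is the embedded TP, whose subject is Sofia₁.
*Sofia₁* c-commands it within that domain and carries the same index.
The pronoun is locally bound → Principle B violation.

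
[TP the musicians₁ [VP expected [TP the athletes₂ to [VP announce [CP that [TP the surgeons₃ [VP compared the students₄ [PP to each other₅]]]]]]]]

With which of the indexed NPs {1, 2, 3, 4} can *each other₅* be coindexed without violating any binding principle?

*each other* is an anaphor, so Principle A applies: it must be bound in its binding domain.
Binding domain of *each other₅*: the embedded TP, whose subject is the surgeons₃.
*the musicians₁* c-commands the anaphor but is outside its binding domain → cannot satisfy Principle A.
*the athletes₂* c-commands the anaphor but is outside its binding domain → cannot satisfy Principle A.
*the surgeons₃* c-commands the anaphor within its binding domain → licit binder.
*the students₄* c-commands the anaphor within its binding domain → licit binder.

{3, 4}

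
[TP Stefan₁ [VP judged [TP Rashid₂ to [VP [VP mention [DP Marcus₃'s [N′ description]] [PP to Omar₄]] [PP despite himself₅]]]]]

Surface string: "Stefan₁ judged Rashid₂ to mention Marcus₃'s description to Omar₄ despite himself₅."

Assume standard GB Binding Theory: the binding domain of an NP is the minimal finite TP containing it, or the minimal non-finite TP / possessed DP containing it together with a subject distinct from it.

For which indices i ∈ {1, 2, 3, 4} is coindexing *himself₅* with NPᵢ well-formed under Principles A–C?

*himself* is an anaphor, so Principle A applies: it must be bound in its binding domain.
Binding domain of *himself₅*: the embedded TP, whose subject is Rashid₂.
*Stefan₁* c-commands the anaphor but is outside its binding domain → cannot satisfy Principle A.
*Rashid₂* c-commands the anaphor within its binding domain → licit binder.
*Marcus₃* does not c-command the anaphor → cannot bind it.
*Omar₄* does not c-command the anaphor → cannot bind it.

{2}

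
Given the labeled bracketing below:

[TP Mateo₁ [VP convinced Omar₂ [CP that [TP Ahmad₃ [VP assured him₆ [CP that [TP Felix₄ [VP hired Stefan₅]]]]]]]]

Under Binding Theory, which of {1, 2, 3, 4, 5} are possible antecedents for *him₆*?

*him* is a pronoun, so Principle B applies: it must be free in its binding domain.
Binding domain of *him₆*: the embedded TP, whose subject is Ahmad₃.
*Mateo₁* c-commands the pronoun but from outside its binding domain, and is not c-commanded by it → coindexation permitted.
*Omar₂* c-commands the pronoun but from outside its binding domain, and is not c-commanded by it → coindexation permitted.
*Ahmad₃* c-commands the pronoun within its binding domain → coindexation would violate Principle B.
*Felix₄*: the pronoun c-commands this R-expression → coindexation would violate Principle C on *Felix₄*.
*Stefan₅*: the pronoun c-commands this R-expression → coindexation would violate Principle C on *Stefan₅*.

{1, 2}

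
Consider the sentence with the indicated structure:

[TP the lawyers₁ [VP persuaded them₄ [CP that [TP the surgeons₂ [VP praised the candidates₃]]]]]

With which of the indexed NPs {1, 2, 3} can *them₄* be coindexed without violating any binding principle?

none

*them* is a pronoun, so Principle B applies: it must be free in its binding domain.
Binding domain of *them₄*: the matrix TP, whose subject is the lawyers₁.
*the lawyers₁* c-commands the pronoun within its binding domain → coindexation would violate Principle B.
*the surgeons₂*: the pronoun c-commands this R-expression → coindexation would violate Principle C on *the surgeons₂*.
*the candidates₃*: the pronoun c-commands this R-expression → coindexation would violate Principle C on *the candidates₃*.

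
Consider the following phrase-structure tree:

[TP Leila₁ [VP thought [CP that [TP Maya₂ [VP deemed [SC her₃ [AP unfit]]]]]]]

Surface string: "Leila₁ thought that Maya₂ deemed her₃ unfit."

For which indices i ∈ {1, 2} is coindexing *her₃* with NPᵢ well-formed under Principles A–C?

{1}

*her* is a pronoun, so Principle B applies: it must be free in its binding domain.
Binding domain of *her₃*: the embedded TP, whose subject is Maya₂.
*Leila₁* c-commands the pronoun but from outside its binding domain, and is not c-commanded by it → coindexation permitted.
*Maya₂* c-commands the pronoun within its binding domain → coindexation would violate Principle B.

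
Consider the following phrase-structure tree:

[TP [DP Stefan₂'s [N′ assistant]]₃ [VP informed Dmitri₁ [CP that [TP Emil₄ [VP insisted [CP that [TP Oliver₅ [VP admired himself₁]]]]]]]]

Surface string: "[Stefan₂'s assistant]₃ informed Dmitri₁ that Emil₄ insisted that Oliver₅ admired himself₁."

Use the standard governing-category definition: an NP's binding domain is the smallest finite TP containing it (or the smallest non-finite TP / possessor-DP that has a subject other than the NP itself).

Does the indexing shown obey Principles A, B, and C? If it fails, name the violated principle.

Principle A

The two coindexed NPs are *Dmitri₁* and *himself₁*.
*himself₁* is an anaphor. Principle A requires it to be bound within its binding domain — the embedded TP, whose subject is Oliver₅.
Within that domain it is c-commanded by *Oliver₅*, which does not share its index.
*Dmitri₁* does c-command the anaphor, but from outside its binding domain.
The anaphor is unbound in its domain → Principle A violation.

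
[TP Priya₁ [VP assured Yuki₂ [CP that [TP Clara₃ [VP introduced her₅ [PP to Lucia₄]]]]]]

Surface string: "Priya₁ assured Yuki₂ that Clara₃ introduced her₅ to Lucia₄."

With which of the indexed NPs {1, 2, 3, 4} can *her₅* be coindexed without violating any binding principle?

*her* is a pronoun, so Principle B applies: it must be free in its binding domain.
Binding domain of *her₅*: the embedded TP, whose subject is Clara₃.
*Priya₁* c-commands the pronoun but from outside its binding domain, and is not c-commanded by it → coindexation permitted.
*Yuki₂* c-commands the pronoun but from outside its binding domain, and is not c-commanded by it → coindexation permitted.
*Clara₃* c-commands the pronoun within its binding domain → coindexation would violate Principle B.
*Lucia₄*: the pronoun c-commands this R-expression → coindexation would violate Principle C on *Lucia₄*.

{1, 2}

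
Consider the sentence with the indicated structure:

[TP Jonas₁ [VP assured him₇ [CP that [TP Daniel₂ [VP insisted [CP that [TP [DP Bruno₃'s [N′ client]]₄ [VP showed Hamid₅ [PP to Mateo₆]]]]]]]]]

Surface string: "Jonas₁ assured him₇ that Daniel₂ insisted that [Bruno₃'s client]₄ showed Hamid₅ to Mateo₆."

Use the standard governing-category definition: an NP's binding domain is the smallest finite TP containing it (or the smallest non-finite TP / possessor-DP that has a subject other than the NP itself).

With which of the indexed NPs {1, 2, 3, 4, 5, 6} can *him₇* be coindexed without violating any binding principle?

*him* is a pronoun, so Principle B applies: it must be free in its binding domain.
Binding domain of *him₇*: the matrix TP, whose subject is Jonas₁.
*Jonas₁* c-commands the pronoun within its binding domain → coindexation would violate Principle B.
*Daniel₂*: the pronoun c-commands this R-expression → coindexation would violate Principle C on *Daniel₂*.
*Bruno₃*: the pronoun c-commands this R-expression → coindexation would violate Principle C on *Bruno₃*.
*[Bruno₃'s client]₄*: the pronoun c-commands this R-expression → coindexation would violate Principle C on *[Bruno₃'s client]₄*.
*Hamid₅*: the pronoun c-commands this R-expression → coindexation would violate Principle C on *Hamid₅*.
*Mateo₆*: the pronoun c-commands this R-expression → coindexation would violate Principle C on *Mateo₆*.

none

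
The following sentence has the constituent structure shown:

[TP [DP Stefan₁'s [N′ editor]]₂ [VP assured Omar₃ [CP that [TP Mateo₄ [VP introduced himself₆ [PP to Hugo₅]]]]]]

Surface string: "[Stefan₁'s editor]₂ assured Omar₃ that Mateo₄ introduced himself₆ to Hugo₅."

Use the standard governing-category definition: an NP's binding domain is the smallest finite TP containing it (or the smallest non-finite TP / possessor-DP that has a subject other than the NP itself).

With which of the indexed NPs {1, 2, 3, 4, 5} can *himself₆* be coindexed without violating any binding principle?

{4}

*himself* is an anaphor, so Principle A applies: it must be bound in its binding domain.
Binding domain of *himself₆*: the embedded TP, whose subject is Mateo₄.
*Stefan₁* does not c-command the anaphor → cannot bind it.
*[Stefan₁'s editor]₂* c-commands the anaphor but is outside its binding domain → cannot satisfy Principle A.
*Omar₃* c-commands the anaphor but is outside its binding domain → cannot satisfy Principle A.
*Mateo₄* c-commands the anaphor within its binding domain → licit binder.
*Hugo₅* does not c-command the anaphor → cannot bind it.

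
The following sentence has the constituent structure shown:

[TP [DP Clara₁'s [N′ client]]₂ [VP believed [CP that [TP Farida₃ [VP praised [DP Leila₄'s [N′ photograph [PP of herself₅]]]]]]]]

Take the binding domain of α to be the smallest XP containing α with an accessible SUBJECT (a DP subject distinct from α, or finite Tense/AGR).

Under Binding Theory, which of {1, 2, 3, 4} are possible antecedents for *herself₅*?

*herself* is an anaphor, so Principle A applies: it must be bound in its binding domain.
Binding domain of *herself₅*: the possessed DP, whose subject is Leila₄.
*Clara₁* does not c-command the anaphor → cannot bind it.
*[Clara₁'s client]₂* c-commands the anaphor but is outside its binding domain → cannot satisfy Principle A.
*Farida₃* c-commands the anaphor but is outside its binding domain → cannot satisfy Principle A.
*Leila₄* c-commands the anaphor within its binding domain → licit binder.

{4}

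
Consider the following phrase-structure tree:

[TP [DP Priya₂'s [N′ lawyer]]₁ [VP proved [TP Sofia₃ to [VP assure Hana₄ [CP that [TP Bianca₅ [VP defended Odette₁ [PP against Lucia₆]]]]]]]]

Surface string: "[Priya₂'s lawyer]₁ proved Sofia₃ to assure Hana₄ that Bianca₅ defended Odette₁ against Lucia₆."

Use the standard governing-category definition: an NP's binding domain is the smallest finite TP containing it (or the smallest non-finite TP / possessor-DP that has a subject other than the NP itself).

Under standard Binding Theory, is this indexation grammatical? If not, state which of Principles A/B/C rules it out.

The two coindexed NPs are *[Priya₂'s lawyer]₁* and *Odette₁*.
*Odette₁* is an R-expression. Principle C requires it to be free everywhere.
*[Priya₂'s lawyer]₁* c-commands it and carries the same index.
The R-expression is bound → Principle C violation.

Principle C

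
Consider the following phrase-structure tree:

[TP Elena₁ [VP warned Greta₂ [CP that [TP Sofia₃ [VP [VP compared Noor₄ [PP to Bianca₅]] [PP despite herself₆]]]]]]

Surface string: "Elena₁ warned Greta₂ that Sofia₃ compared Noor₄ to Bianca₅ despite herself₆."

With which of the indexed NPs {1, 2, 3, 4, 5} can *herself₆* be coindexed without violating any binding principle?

*herself* is an anaphor, so Principle A applies: it must be bound in its binding domain.
Binding domain of *herself₆*: the embedded TP, whose subject is Sofia₃.
*Elena₁* c-commands the anaphor but is outside its binding domain → cannot satisfy Principle A.
*Greta₂* c-commands the anaphor but is outside its binding domain → cannot satisfy Principle A.
*Sofia₃* c-commands the anaphor within its binding domain → licit binder.
*Noor₄* does not c-command the anaphor → cannot bind it.
*Bianca₅* does not c-command the anaphor → cannot bind it.

{3}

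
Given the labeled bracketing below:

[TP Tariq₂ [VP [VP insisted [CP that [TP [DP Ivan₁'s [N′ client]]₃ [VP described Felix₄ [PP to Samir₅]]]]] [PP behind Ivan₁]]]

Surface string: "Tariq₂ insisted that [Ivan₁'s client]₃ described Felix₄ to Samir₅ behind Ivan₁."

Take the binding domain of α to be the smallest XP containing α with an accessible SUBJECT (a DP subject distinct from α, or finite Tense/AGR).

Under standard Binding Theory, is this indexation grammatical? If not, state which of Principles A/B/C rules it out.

The two coindexed NPs are *Ivan₁* and *Ivan₁*.
*Ivan₁* is an R-expression; no coindexed NP c-commands it, so Principle C holds.
*Ivan₁* is an R-expression; *Ivan₁* does not c-command it, and no other NP shares its index, so Principle C is satisfied.
All principles are respected.

grammatical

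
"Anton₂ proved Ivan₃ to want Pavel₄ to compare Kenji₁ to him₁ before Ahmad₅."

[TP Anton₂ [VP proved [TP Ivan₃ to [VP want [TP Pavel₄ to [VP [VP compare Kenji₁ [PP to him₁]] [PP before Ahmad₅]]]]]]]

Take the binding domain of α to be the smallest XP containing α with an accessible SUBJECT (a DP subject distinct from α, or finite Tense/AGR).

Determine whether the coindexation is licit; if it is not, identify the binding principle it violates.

The two coindexed NPs are *Kenji₁* and *him₁*.
*him₁* is a pronoun. Its binding domain is the embedded TP, whose subject is Pavel₄.
*Kenji₁* c-commands it within that domain and carries the same index.
The pronoun is locally bound → Principle B violation.

Principle B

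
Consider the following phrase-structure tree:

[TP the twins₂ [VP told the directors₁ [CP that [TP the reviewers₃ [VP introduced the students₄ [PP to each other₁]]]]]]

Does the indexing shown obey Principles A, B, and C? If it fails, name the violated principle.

The two coindexed NPs are *the directors₁* and *each other₁*.
*each other₁* is an anaphor. Principle A requires it to be bound within its binding domain — the embedded TP, whose subject is the reviewers₃.
Within that domain it is c-commanded by *the reviewers₃*, *the students₄*, none of which share its index.
*the directors₁* does c-command the anaphor, but from outside its binding domain.
The anaphor is unbound in its domain → Principle A violation.

Principle A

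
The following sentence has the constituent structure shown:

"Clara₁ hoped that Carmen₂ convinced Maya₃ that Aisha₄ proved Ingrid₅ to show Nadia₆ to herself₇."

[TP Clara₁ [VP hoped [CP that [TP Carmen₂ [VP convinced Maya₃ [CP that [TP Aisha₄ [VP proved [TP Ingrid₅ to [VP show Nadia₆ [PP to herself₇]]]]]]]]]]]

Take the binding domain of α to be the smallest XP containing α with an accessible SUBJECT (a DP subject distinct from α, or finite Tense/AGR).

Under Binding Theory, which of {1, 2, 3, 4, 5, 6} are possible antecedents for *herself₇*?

*herself* is an anaphor, so Principle A applies: it must be bound in its binding domain.
Binding domain of *herself₇*: the embedded TP, whose subject is Ingrid₅.
*Clara₁* c-commands the anaphor but is outside its binding domain → cannot satisfy Principle A.
*Carmen₂* c-commands the anaphor but is outside its binding domain → cannot satisfy Principle A.
*Maya₃* c-commands the anaphor but is outside its binding domain → cannot satisfy Principle A.
*Aisha₄* c-commands the anaphor but is outside its binding domain → cannot satisfy Principle A.
*Ingrid₅* c-commands the anaphor within its binding domain → licit binder.
*Nadia₆* c-commands the anaphor within its binding domain → licit binder.

{5, 6}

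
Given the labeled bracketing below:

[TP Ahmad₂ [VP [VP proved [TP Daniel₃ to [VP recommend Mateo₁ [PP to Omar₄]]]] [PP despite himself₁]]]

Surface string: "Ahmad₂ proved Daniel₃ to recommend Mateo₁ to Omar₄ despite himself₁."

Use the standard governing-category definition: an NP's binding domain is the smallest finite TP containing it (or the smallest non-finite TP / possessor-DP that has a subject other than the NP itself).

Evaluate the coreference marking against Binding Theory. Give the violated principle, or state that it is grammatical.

Principle A

The two coindexed NPs are *Mateo₁* and *himself₁*.
*himself₁* is an anaphor. Principle A requires it to be bound within its binding domain — the matrix TP, whose subject is Ahmad₂.
Within that domain it is c-commanded by *Ahmad₂*, which does not share its index.
*Mateo₁* does not c-command the anaphor at all.
The anaphor is unbound in its domain → Principle A violation.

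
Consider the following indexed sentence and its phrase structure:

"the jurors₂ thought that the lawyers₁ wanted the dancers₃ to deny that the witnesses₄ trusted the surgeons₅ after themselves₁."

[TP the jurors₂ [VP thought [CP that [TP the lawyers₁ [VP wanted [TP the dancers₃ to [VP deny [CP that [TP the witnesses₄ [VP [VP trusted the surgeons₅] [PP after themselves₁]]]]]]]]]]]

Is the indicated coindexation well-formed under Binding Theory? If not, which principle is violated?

Principle A

The two coindexed NPs are *the lawyers₁* and *themselves₁*.
*themselves₁* is an anaphor. Principle A requires it to be bound within its binding domain — the embedded TP, whose subject is the witnesses₄.
Within that domain it is c-commanded by *the witnesses₄*, which does not share its index.
*the lawyers₁* does c-command the anaphor, but from outside its binding domain.
The anaphor is unbound in its domain → Principle A violation.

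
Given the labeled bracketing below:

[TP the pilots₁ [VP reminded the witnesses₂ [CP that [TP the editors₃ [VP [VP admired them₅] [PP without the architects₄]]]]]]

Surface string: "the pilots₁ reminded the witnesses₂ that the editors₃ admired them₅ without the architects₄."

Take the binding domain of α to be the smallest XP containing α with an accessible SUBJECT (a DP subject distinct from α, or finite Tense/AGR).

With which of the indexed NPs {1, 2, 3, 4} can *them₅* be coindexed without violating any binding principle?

*them* is a pronoun, so Principle B applies: it must be free in its binding domain.
Binding domain of *them₅*: the embedded TP, whose subject is the editors₃.
*the pilots₁* c-commands the pronoun but from outside its binding domain, and is not c-commanded by it → coindexation permitted.
*the witnesses₂* c-commands the pronoun but from outside its binding domain, and is not c-commanded by it → coindexation permitted.
*the editors₃* c-commands the pronoun within its binding domain → coindexation would violate Principle B.
*the architects₄* and the pronoun do not c-command one another → neither Principle B nor Principle C is at stake; coindexation permitted.

{1, 2, 4}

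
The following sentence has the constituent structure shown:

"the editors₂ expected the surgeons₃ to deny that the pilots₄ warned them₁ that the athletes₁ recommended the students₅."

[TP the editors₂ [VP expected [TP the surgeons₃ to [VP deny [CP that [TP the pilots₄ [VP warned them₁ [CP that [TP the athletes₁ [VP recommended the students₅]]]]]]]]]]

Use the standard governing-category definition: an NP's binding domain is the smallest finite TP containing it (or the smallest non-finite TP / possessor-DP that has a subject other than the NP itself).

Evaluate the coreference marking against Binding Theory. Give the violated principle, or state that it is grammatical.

Principle C

The two coindexed NPs are *them₁* and *the athletes₁*.
*the athletes₁* is an R-expression. Principle C requires it to be free everywhere.
*them₁* c-commands it and carries the same index.
The R-expression is bound → Principle C violation.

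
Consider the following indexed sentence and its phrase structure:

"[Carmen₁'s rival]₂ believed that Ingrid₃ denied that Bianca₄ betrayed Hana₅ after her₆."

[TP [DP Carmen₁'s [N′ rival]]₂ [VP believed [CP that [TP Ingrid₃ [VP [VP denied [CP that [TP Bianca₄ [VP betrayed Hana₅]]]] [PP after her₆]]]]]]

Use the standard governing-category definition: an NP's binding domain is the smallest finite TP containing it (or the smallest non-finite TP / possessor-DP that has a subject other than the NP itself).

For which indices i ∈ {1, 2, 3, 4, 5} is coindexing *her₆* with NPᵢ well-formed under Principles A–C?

*her* is a pronoun, so Principle B applies: it must be free in its binding domain.
Binding domain of *her₆*: the embedded TP, whose subject is Ingrid₃.
*Carmen₁* and the pronoun do not c-command one another → neither Principle B nor Principle C is at stake; coindexation permitted.
*[Carmen₁'s rival]₂* c-commands the pronoun but from outside its binding domain, and is not c-commanded by it → coindexation permitted.
*Ingrid₃* c-commands the pronoun within its binding domain → coindexation would violate Principle B.
*Bianca₄* and the pronoun do not c-command one another → neither Principle B nor Principle C is at stake; coindexation permitted.
*Hana₅* and the pronoun do not c-command one another → neither Principle B nor Principle C is at stake; coindexation permitted.

{1, 2, 4, 5}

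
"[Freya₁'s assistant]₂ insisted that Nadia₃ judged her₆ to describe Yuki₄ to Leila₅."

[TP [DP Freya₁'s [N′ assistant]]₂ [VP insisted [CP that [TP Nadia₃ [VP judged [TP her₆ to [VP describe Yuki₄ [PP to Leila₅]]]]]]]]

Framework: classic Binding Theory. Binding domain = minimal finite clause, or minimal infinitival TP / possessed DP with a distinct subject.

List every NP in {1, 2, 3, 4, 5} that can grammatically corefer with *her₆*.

{1, 2}

*her* is a pronoun, so Principle B applies: it must be free in its binding domain.
Binding domain of *her₆*: the embedded TP, whose subject is Nadia₃.
*Freya₁* and the pronoun do not c-command one another → neither Principle B nor Principle C is at stake; coindexation permitted.
*[Freya₁'s assistant]₂* c-commands the pronoun but from outside its binding domain, and is not c-commanded by it → coindexation permitted.
*Nadia₃* c-commands the pronoun within its binding domain → coindexation would violate Principle B.
*Yuki₄*: the pronoun c-commands this R-expression → coindexation would violate Principle C on *Yuki₄*.
*Leila₅*: the pronoun c-commands this R-expression → coindexation would violate Principle C on *Leila₅*.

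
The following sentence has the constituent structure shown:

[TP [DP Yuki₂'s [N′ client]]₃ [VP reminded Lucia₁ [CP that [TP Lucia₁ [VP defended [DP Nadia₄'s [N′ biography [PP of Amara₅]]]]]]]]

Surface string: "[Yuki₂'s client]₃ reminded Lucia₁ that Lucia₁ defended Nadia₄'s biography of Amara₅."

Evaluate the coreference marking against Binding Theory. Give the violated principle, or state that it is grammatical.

Principle C

The two coindexed NPs are *Lucia₁* (the lower occurrence) and *Lucia₁* (the higher occurrence).
*Lucia₁* (the lower occurrence) is an R-expression. Principle C requires it to be free everywhere.
*Lucia₁* (the higher occurrence) c-commands it and carries the same index.
The R-expression is bound → Principle C violation.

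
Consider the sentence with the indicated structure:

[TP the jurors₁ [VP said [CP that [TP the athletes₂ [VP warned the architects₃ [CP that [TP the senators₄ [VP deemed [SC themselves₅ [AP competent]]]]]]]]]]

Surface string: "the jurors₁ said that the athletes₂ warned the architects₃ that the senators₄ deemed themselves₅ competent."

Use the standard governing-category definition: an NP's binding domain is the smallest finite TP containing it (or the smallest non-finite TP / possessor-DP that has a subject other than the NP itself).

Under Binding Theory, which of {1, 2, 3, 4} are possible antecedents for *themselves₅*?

*themselves* is an anaphor, so Principle A applies: it must be bound in its binding domain.
Binding domain of *themselves₅*: the embedded TP, whose subject is the senators₄.
*the jurors₁* c-commands the anaphor but is outside its binding domain → cannot satisfy Principle A.
*the athletes₂* c-commands the anaphor but is outside its binding domain → cannot satisfy Principle A.
*the architects₃* c-commands the anaphor but is outside its binding domain → cannot satisfy Principle A.
*the senators₄* c-commands the anaphor within its binding domain → licit binder.

{4}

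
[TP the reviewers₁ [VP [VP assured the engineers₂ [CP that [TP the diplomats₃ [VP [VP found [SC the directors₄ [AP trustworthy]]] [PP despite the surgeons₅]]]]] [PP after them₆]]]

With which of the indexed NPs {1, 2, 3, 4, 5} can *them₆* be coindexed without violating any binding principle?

{2, 3, 4, 5}

*them* is a pronoun, so Principle B applies: it must be free in its binding domain.
Binding domain of *them₆*: the matrix TP, whose subject is the reviewers₁.
*the reviewers₁* c-commands the pronoun within its binding domain → coindexation would violate Principle B.
*the engineers₂* and the pronoun do not c-command one another → neither Principle B nor Principle C is at stake; coindexation permitted.
*the diplomats₃* and the pronoun do not c-command one another → neither Principle B nor Principle C is at stake; coindexation permitted.
*the directors₄* and the pronoun do not c-command one another → neither Principle B nor Principle C is at stake; coindexation permitted.
*the surgeons₅* and the pronoun do not c-command one another → neither Principle B nor Principle C is at stake; coindexation permitted.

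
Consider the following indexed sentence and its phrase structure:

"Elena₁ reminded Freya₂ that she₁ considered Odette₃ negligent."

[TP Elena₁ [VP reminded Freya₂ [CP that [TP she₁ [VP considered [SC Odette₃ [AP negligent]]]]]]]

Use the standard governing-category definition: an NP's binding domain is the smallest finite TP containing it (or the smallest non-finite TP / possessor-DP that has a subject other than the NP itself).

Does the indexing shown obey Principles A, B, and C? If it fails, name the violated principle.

grammatical

The two coindexed NPs are *Elena₁* and *she₁*.
*she₁* is a pronoun; nothing c-commands it within its binding domain (the embedded TP.), so Principle B holds trivially.
*Elena₁* is an R-expression; *she₁* does not c-command it, and no other NP shares its index, so Principle C is satisfied.
All principles are respected.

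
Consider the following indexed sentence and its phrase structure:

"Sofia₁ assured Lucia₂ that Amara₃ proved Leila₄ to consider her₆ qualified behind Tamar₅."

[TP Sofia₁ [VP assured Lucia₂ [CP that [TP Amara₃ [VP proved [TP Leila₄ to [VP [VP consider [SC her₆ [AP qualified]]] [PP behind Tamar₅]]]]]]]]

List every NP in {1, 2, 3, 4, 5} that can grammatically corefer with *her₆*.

*her* is a pronoun, so Principle B applies: it must be free in its binding domain.
Binding domain of *her₆*: the embedded TP, whose subject is Leila₄.
*Sofia₁* c-commands the pronoun but from outside its binding domain, and is not c-commanded by it → coindexation permitted.
*Lucia₂* c-commands the pronoun but from outside its binding domain, and is not c-commanded by it → coindexation permitted.
*Amara₃* c-commands the pronoun but from outside its binding domain, and is not c-commanded by it → coindexation permitted.
*Leila₄* c-commands the pronoun within its binding domain → coindexation would violate Principle B.
*Tamar₅* and the pronoun do not c-command one another → neither Principle B nor Principle C is at stake; coindexation permitted.

{1, 2, 3, 5}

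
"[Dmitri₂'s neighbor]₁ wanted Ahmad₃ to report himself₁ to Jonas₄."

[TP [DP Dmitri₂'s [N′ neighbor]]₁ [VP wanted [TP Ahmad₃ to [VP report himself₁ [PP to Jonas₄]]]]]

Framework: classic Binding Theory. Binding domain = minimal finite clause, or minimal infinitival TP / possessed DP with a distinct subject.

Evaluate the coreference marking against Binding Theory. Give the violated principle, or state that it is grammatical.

The two coindexed NPs are *[Dmitri₂'s neighbor]₁* and *himself₁*.
*himself₁* is an anaphor. Principle A requires it to be bound within its binding domain — the embedded TP, whose subject is Ahmad₃.
Within that domain it is c-commanded by *Ahmad₃*, which does not share its index.
*[Dmitri₂'s neighbor]₁* does c-command the anaphor, but from outside its binding domain.
The anaphor is unbound in its domain → Principle A violation.

Principle A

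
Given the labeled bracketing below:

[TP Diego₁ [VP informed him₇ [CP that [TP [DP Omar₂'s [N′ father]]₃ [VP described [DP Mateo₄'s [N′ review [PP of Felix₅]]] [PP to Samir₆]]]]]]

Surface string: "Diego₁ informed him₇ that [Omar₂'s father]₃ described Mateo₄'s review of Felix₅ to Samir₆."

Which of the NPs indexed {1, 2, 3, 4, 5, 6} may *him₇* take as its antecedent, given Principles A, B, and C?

none

*him* is a pronoun, so Principle B applies: it must be free in its binding domain.
Binding domain of *him₇*: the matrix TP, whose subject is Diego₁.
*Diego₁* c-commands the pronoun within its binding domain → coindexation would violate Principle B.
*Omar₂*: the pronoun c-commands this R-expression → coindexation would violate Principle C on *Omar₂*.
*[Omar₂'s father]₃*: the pronoun c-commands this R-expression → coindexation would violate Principle C on *[Omar₂'s father]₃*.
*Mateo₄*: the pronoun c-commands this R-expression → coindexation would violate Principle C on *Mateo₄*.
*Felix₅*: the pronoun c-commands this R-expression → coindexation would violate Principle C on *Felix₅*.
*Samir₆*: the pronoun c-commands this R-expression → coindexation would violate Principle C on *Samir₆*.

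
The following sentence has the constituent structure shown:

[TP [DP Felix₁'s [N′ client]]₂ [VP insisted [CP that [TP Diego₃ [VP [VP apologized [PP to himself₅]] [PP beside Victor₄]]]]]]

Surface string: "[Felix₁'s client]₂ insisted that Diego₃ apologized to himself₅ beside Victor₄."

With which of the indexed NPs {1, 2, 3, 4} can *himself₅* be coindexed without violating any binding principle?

*himself* is an anaphor, so Principle A applies: it must be bound in its binding domain.
Binding domain of *himself₅*: the embedded TP, whose subject is Diego₃.
*Felix₁* does not c-command the anaphor → cannot bind it.
*[Felix₁'s client]₂* c-commands the anaphor but is outside its binding domain → cannot satisfy Principle A.
*Diego₃* c-commands the anaphor within its binding domain → licit binder.
*Victor₄* does not c-command the anaphor → cannot bind it.

{3}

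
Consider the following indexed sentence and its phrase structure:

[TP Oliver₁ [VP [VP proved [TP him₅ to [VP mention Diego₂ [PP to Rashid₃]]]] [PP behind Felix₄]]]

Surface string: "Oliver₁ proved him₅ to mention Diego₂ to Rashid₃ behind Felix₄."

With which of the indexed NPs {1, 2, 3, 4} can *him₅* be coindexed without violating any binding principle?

*him* is a pronoun, so Principle B applies: it must be free in its binding domain.
Binding domain of *him₅*: the matrix TP, whose subject is Oliver₁.
*Oliver₁* c-commands the pronoun within its binding domain → coindexation would violate Principle B.
*Diego₂*: the pronoun c-commands this R-expression → coindexation would violate Principle C on *Diego₂*.
*Rashid₃*: the pronoun c-commands this R-expression → coindexation would violate Principle C on *Rashid₃*.
*Felix₄* and the pronoun do not c-command one another → neither Principle B nor Principle C is at stake; coindexation permitted.

{4}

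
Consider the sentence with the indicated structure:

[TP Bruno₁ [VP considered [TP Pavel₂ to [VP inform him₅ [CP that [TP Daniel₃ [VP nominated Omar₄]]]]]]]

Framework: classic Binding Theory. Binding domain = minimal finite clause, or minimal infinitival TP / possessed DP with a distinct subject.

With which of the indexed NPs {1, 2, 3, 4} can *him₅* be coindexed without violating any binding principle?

{1}

*him* is a pronoun, so Principle B applies: it must be free in its binding domain.
Binding domain of *him₅*: the embedded TP, whose subject is Pavel₂.
*Bruno₁* c-commands the pronoun but from outside its binding domain, and is not c-commanded by it → coindexation permitted.
*Pavel₂* c-commands the pronoun within its binding domain → coindexation would violate Principle B.
*Daniel₃*: the pronoun c-commands this R-expression → coindexation would violate Principle C on *Daniel₃*.
*Omar₄*: the pronoun c-commands this R-expression → coindexation would violate Principle C on *Omar₄*.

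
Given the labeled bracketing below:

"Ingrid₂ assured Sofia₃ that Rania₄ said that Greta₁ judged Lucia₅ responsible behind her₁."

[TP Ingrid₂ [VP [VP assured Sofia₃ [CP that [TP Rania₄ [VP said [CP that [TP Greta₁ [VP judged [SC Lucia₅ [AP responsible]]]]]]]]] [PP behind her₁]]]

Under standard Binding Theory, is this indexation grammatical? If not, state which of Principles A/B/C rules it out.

grammatical

The two coindexed NPs are *Greta₁* and *her₁*.
*her₁* is a pronoun; its binding domain is the matrix TP, whose subject is Ingrid₂. Within that domain it is c-commanded only by *Ingrid₂*, which carries a different index — the pronoun is free locally, so Principle B holds.
*Greta₁* is an R-expression; *her₁* does not c-command it, and no other NP shares its index, so Principle C is satisfied.
All principles are respected.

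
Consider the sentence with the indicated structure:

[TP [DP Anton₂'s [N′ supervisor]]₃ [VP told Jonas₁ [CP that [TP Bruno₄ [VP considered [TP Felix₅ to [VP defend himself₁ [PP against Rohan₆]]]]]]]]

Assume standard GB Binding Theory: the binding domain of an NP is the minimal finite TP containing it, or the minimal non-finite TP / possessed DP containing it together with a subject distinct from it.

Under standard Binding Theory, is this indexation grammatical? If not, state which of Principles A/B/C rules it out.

Principle A

The two coindexed NPs are *Jonas₁* and *himself₁*.
*himself₁* is an anaphor. Principle A requires it to be bound within its binding domain — the embedded TP, whose subject is Felix₅.
Within that domain it is c-commanded by *Felix₅*, which does not share its index.
*Jonas₁* does c-command the anaphor, but from outside its binding domain.
The anaphor is unbound in its domain → Principle A violation.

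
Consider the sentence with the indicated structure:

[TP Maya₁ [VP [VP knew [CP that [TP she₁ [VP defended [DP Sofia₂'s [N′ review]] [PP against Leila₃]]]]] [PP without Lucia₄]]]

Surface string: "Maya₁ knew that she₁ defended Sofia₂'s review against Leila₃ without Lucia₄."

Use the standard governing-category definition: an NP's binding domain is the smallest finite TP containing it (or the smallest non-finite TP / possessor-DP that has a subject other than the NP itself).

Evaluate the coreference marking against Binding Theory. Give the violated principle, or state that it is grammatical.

grammatical

The two coindexed NPs are *Maya₁* and *she₁*.
*she₁* is a pronoun; nothing c-commands it within its binding domain (the embedded TP.), so Principle B holds trivially.
*Maya₁* is an R-expression; *she₁* does not c-command it, and no other NP shares its index, so Principle C is satisfied.
All principles are respected.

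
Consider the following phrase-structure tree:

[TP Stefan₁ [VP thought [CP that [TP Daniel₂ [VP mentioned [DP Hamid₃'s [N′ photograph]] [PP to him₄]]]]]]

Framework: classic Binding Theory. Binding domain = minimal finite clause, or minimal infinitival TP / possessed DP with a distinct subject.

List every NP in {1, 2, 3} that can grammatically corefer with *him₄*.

*him* is a pronoun, so Principle B applies: it must be free in its binding domain.
Binding domain of *him₄*: the embedded TP, whose subject is Daniel₂.
*Stefan₁* c-commands the pronoun but from outside its binding domain, and is not c-commanded by it → coindexation permitted.
*Daniel₂* c-commands the pronoun within its binding domain → coindexation would violate Principle B.
*Hamid₃* and the pronoun do not c-command one another → neither Principle B nor Principle C is at stake; coindexation permitted.

{1, 3}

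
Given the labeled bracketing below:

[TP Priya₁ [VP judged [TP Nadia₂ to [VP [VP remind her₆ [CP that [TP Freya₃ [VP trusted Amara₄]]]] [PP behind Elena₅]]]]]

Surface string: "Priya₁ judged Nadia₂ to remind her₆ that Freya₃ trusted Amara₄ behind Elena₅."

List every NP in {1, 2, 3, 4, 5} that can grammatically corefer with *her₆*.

{1, 5}

*her* is a pronoun, so Principle B applies: it must be free in its binding domain.
Binding domain of *her₆*: the embedded TP, whose subject is Nadia₂.
*Priya₁* c-commands the pronoun but from outside its binding domain, and is not c-commanded by it → coindexation permitted.
*Nadia₂* c-commands the pronoun within its binding domain → coindexation would violate Principle B.
*Freya₃*: the pronoun c-commands this R-expression → coindexation would violate Principle C on *Freya₃*.
*Amara₄*: the pronoun c-commands this R-expression → coindexation would violate Principle C on *Amara₄*.
*Elena₅* and the pronoun do not c-command one another → neither Principle B nor Principle C is at stake; coindexation permitted.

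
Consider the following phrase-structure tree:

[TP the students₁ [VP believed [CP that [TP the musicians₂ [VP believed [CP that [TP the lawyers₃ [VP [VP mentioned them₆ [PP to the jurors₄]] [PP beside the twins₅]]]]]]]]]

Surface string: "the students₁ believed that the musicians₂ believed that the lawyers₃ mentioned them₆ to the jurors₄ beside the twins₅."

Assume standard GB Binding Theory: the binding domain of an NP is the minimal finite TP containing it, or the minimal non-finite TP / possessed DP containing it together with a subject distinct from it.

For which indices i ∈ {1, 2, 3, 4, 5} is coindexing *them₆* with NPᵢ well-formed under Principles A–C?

{1, 2, 5}

*them* is a pronoun, so Principle B applies: it must be free in its binding domain.
Binding domain of *them₆*: the embedded TP, whose subject is the lawyers₃.
*the students₁* c-commands the pronoun but from outside its binding domain, and is not c-commanded by it → coindexation permitted.
*the musicians₂* c-commands the pronoun but from outside its binding domain, and is not c-commanded by it → coindexation permitted.
*the lawyers₃* c-commands the pronoun within its binding domain → coindexation would violate Principle B.
*the jurors₄*: the pronoun c-commands this R-expression → coindexation would violate Principle C on *the jurors₄*.
*the twins₅* and the pronoun do not c-command one another → neither Principle B nor Principle C is at stake; coindexation permitted.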